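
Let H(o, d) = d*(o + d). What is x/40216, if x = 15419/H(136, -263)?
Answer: 15419/1343254616 ≈ 1.1479e-5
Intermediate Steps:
H(o, d) = d*(d + o)
x = 15419/33401 (x = 15419/((-263*(-263 + 136))) = 15419/((-263*(-127))) = 15419/33401 ≈ 0.46163)
x/40216 = (15419/33401)/40216 = (15419/33401)*(1/40216) = 15419/1343254616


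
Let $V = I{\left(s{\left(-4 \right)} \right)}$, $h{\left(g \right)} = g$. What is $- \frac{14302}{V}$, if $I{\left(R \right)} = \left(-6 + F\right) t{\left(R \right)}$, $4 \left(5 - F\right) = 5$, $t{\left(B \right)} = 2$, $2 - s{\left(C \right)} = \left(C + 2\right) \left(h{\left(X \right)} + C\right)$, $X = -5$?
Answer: $\frac{28604}{9} \approx 3178.2$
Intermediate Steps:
$s{\left(C \right)} = 2 - \left(-5 + C\right) \left(2 + C\right)$ ($s{\left(C \right)} = 2 - \left(C + 2\right) \left(-5 + C\right) = 2 - \left(2 + C\right) \left(-5 + C\right) = 2 - \left(-5 + C\right) \left(2 + C\right)$)
$F = \frac{15}{4}$ ($F = 5 - \frac{5}{4} = \frac{15}{4} \approx 3.75$)
$I{\left(R \right)} = - \frac{9}{2}$ ($I{\left(R \right)} = \left(-6 + \frac{15}{4}\right) 2 = \left(- \frac{9}{4}\right) 2 = - \frac{9}{2}$)
$V = - \frac{9}{2} \approx -4.5$
$- \frac{14302}{V} = - \frac{14302}{- \frac{9}{2}} = \left(-14302\right) \left(- \frac{2}{9}\right) = \frac{28604}{9}$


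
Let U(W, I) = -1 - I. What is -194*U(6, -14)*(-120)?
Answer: 302640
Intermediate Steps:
-194*U(6, -14)*(-120) = -194*(-1 - 1*(-14))*(-120) = -194*(-1 + 14)*(-120) = -194*13*(-120) = -2522*(-120) = 302640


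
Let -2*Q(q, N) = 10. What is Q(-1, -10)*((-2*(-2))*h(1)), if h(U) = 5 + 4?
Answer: -180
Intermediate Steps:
Q(q, N) = -5 (Q(q, N) = -½*10 = -5)
h(U) = 9
Q(-1, -10)*((-2*(-2))*h(1)) = -5*(-2*(-2))*9 = -20*9 = -5*36 = -180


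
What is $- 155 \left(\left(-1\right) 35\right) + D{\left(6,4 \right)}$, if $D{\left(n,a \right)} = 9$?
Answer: $5434$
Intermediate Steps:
$- 155 \left(\left(-1\right) 35\right) + D{\left(6,4 \right)} = - 155 \left(\left(-1\right) 35\right) + 9 = \left(-155\right) \left(-35\right) + 9 = 5425 + 9 = 5434$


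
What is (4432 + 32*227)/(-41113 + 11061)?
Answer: -2924/7513 ≈ -0.38919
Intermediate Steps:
(4432 + 32*227)/(-41113 + 11061) = (4432 + 7264)/(-30052) = 11696*(-1/30052) = -2924/7513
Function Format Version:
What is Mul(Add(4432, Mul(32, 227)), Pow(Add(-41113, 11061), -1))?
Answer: Rational(-2924, 7513) ≈ -0.38919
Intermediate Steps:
Mul(Add(4432, Mul(32, 227)), Pow(Add(-41113, 11061), -1)) = Mul(Add(4432, 7264), Pow(-30052, -1)) = Mul(11696, Rational(-1, 30052)) = Rational(-2924, 7513)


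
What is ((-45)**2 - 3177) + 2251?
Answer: 1099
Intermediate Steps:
((-45)**2 - 3177) + 2251 = (2025 - 3177) + 2251 = -1152 + 2251 = 1099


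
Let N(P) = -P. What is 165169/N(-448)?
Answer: 165169/448 ≈ 368.68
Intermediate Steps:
165169/N(-448) = 165169/((-1*(-448))) = 165169/448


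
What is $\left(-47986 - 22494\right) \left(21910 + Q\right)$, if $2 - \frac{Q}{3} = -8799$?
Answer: $-3405100240$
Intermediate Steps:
$Q = 26403$ ($Q = 6 - -26397 = 6 + 26397 = 26403$)
$\left(-47986 - 22494\right) \left(21910 + Q\right) = \left(-47986 - 22494\right) \left(21910 + 26403\right) = \left(-70480\right) 48313 = -3405100240$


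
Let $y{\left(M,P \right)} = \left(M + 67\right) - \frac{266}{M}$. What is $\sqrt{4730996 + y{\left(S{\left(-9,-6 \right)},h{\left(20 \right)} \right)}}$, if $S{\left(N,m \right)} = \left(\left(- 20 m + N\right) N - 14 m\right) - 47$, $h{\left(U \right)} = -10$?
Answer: $\frac{\sqrt{1094360961434}}{481} \approx 2174.9$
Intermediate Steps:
$S{\left(N,m \right)} = -47 - 14 m + N \left(N - 20 m\right)$ ($S{\left(N,m \right)} = \left(\left(N - 20 m\right) N - 14 m\right) - 47 = \left(N \left(N - 20 m\right) - 14 m\right) - 47 = \left(- 14 m + N \left(N - 20 m\right)\right) - 47 = -47 - 14 m + N \left(N - 20 m\right)$)
$y{\left(M,P \right)} = 67 + M - \frac{266}{M}$ ($y{\left(M,P \right)} = \left(67 + M\right) - \frac{266}{M} = 67 + M - \frac{266}{M}$)
$\sqrt{4730996 + y{\left(S{\left(-9,-6 \right)},h{\left(20 \right)} \right)}} = \sqrt{4730996 - \left(895 + \frac{266}{-47 + \left(-9\right)^{2} - -84 - \left(-180\right) \left(-6\right)}\right)} = \sqrt{4730996 + \left(67 + \left(-47 + 81 + 84 - 1080\right) - \frac{266}{-47 + 81 + 84 - 1080}\right)} = \sqrt{4730996 - \left(895 - \frac{133}{481}\right)} = \sqrt{4730996 - \frac{430362}{481}} = \sqrt{\frac{2275178714}{481}} = \frac{\sqrt{1094360961434}}{481}$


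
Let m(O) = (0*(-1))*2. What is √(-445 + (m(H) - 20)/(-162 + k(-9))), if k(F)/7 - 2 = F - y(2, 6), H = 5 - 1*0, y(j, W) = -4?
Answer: I*√14898945/183 ≈ 21.092*I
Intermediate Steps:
H = 5 (H = 5 + 0 = 5)
m(O) = 0 (m(O) = 0*2 = 0)
k(F) = 42 + 7*F (k(F) = 14 + 7*(F - 1*(-4)) = 14 + 7*(F + 4) = 14 + 7*(4 + F) = 14 + (28 + 7*F) = 42 + 7*F)
√(-445 + (m(H) - 20)/(-162 + k(-9))) = √(-445 + (0 - 20)/(-162 + (42 + 7*(-9)))) = √(-445 - 20/(-162 + (42 - 63))) = √(-445 - 20/(-162 - 21)) = √(-445 - 20/(-183)) = √(-445 - 20*(-1/183)) = √(-445 + 20/183) = √(-81415/183) = I*√14898945/183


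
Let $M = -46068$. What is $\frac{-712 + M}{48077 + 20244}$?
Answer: $- \frac{46780}{68321} \approx -0.68471$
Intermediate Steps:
$\frac{-712 + M}{48077 + 20244} = \frac{-712 - 46068}{48077 + 20244} = - \frac{46780}{68321}$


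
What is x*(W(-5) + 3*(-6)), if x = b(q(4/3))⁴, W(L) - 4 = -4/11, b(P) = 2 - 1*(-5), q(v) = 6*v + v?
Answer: -379358/11 ≈ -34487.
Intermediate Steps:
q(v) = 7*v
b(P) = 7 (b(P) = 2 + 5 = 7)
W(L) = 40/11 (W(L) = 4 - 4/11 = 40/11)
x = 2401 (x = 7⁴ = 2401)
x*(W(-5) + 3*(-6)) = 2401*(40/11 + 3*(-6)) = 2401*(40/11 - 18) = 2401*(-158/11) = -379358/11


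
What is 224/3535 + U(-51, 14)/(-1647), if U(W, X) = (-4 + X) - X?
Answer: 54724/831735 ≈ 0.065795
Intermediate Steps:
U(W, X) = -4
224/3535 + U(-51, 14)/(-1647) = 224/3535 - 4/(-1647) = 224*(1/3535) - 4*(-1/1647) = 32/505 + 4/1647 = 54724/831735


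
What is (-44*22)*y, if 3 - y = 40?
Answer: 35816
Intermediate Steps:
y = -37 (y = 3 - 1*40 = 3 - 40 = -37)
(-44*22)*y = -44*22*(-37) = -968*(-37) = 35816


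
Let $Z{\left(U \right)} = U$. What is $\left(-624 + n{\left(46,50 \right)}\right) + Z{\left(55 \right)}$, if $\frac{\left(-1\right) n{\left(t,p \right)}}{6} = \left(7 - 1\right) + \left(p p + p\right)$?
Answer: $-15905$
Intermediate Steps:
$n{\left(t,p \right)} = -36 - 6 p - 6 p^{2}$ ($n{\left(t,p \right)} = - 6 \left(\left(7 - 1\right) + \left(p p + p\right)\right) = - 6 \left(6 + \left(p^{2} + p\right)\right) = - 6 \left(6 + \left(p + p^{2}\right)\right) = - 6 \left(6 + p + p^{2}\right) = -36 - 6 p - 6 p^{2}$)
$\left(-624 + n{\left(46,50 \right)}\right) + Z{\left(55 \right)} = \left(-624 - \left(336 + 15000\right)\right) + 55 = \left(-624 - 15336\right) + 55 = -15960 + 55 = -15905$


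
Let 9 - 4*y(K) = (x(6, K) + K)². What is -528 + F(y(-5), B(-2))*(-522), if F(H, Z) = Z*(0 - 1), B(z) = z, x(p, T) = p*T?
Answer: -1572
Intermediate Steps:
x(p, T) = T*p
y(K) = 9/4 - 49*K²/4 (y(K) = 9/4 - (K*6 + K)²/4 = 9/4 - (6*K + K)²/4 = 9/4 - 49*K²/4)
F(H, Z) = -Z (F(H, Z) = Z*(-1) = -Z)
-528 + F(y(-5), B(-2))*(-522) = -528 - 1*(-2)*(-522) = -528 + 2*(-522) = -528 - 1044 = -1572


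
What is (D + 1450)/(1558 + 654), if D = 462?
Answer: 478/553 ≈ 0.86438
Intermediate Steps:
(D + 1450)/(1558 + 654) = (462 + 1450)/(1558 + 654) = 1912/2212 = 1912*(1/2212) = 478/553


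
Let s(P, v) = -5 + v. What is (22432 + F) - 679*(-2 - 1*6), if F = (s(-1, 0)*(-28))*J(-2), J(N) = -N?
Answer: 28144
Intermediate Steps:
F = 280 (F = ((-5 + 0)*(-28))*(-1*(-2)) = -5*(-28)*2 = 140*2 = 280)
(22432 + F) - 679*(-2 - 1*6) = (22432 + 280) - 679*(-2 - 1*6) = 22712 - 679*(-2 - 6) = 22712 - 679*(-8) = 22712 + 5432 = 28144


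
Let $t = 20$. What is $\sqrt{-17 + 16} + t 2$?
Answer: $40 + i \approx 40.0 + 1.0 i$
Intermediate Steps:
$\sqrt{-17 + 16} + t 2 = \sqrt{-17 + 16} + 20 \cdot 2 = \sqrt{-1} + 40 = i + 40 = 40 + i$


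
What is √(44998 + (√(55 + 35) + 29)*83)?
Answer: √(47405 + 249*√10) ≈ 219.53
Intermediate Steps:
√(44998 + (√(55 + 35) + 29)*83) = √(44998 + (√90 + 29)*83) = √(44998 + (3*√10 + 29)*83) = √(44998 + (29 + 3*√10)*83) = √(44998 + (2407 + 249*√10)) = √(47405 + 249*√10)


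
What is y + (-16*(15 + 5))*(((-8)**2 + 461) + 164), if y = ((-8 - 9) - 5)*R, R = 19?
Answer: -220898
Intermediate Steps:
y = -418 (y = ((-8 - 9) - 5)*19 = (-17 - 5)*19 = -22*19 = -418)
y + (-16*(15 + 5))*(((-8)**2 + 461) + 164) = -418 + (-16*(15 + 5))*(((-8)**2 + 461) + 164) = -418 + (-16*20)*((64 + 461) + 164) = -418 - 320*(525 + 164) = -418 - 320*689 = -418 - 220480 = -220898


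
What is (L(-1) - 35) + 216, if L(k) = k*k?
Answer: 182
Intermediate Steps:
L(k) = k**2
(L(-1) - 35) + 216 = ((-1)**2 - 35) + 216 = (1 - 35) + 216 = -34 + 216 = 182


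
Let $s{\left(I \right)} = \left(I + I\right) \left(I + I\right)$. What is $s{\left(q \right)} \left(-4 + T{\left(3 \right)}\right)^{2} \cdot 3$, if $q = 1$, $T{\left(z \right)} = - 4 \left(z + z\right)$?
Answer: $9408$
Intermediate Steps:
$T{\left(z \right)} = - 8 z$ ($T{\left(z \right)} = - 4 \cdot 2 z = - 8 z$)
$s{\left(I \right)} = 4 I^{2}$ ($s{\left(I \right)} = 2 I 2 I = 4 I^{2}$)
$s{\left(q \right)} \left(-4 + T{\left(3 \right)}\right)^{2} \cdot 3 = 4 \cdot 1^{2} \left(-4 - 24\right)^{2} \cdot 3 = 4 \cdot 1 \left(-4 - 24\right)^{2} \cdot 3 = 4 \left(-28\right)^{2} \cdot 3 = 4 \cdot 784 \cdot 3 = 3136 \cdot 3 = 9408$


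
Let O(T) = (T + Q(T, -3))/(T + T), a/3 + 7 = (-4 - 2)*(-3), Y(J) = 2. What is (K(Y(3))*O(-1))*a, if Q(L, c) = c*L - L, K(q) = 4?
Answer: -198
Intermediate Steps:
a = 33 (a = -21 + 3*((-4 - 2)*(-3)) = -21 + 3*(-6*(-3)) = -21 + 3*18 = -21 + 54 = 33)
Q(L, c) = -L + L*c (Q(L, c) = L*c - L = -L + L*c)
O(T) = -3/2 (O(T) = (T + T*(-1 - 3))/(T + T) = (T + T*(-4))/((2*T)) = (T - 4*T)*(1/(2*T)) = (-3*T)*(1/(2*T)) = -3/2)
(K(Y(3))*O(-1))*a = (4*(-3/2))*33 = -6*33 = -198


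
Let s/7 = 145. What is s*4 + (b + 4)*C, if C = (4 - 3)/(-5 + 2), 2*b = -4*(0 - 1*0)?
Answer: 12176/3 ≈ 4058.7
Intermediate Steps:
b = 0 (b = (-4*(0 - 1*0))/2 = (-4*(0 + 0))/2 = (-4*0)/2 = (1/2)*0 = 0)
C = -1/3 (C = 1/(-3) = 1*(-1/3) = -1/3 ≈ -0.33333)
s = 1015 (s = 7*145 = 1015)
s*4 + (b + 4)*C = 1015*4 + (0 + 4)*(-1/3) = 4060 + 4*(-1/3) = 4060 - 4/3 = 12176/3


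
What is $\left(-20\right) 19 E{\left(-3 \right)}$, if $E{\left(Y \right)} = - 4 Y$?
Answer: $-4560$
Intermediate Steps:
$\left(-20\right) 19 E{\left(-3 \right)} = \left(-20\right) 19 \left(\left(-4\right) \left(-3\right)\right) = \left(-380\right) 12 = -4560$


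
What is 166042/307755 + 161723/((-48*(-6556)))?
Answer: 34007495587/32282268480 ≈ 1.0534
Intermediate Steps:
166042/307755 + 161723/((-48*(-6556))) = 166042*(1/307755) + 161723/314688 = 166042/307755 + 161723*(1/314688) = 166042/307755 + 161723/314688 = 34007495587/32282268480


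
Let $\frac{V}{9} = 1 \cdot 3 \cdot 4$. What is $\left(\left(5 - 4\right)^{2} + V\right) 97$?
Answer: $10573$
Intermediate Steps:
$V = 108$ ($V = 9 \cdot 1 \cdot 3 \cdot 4 = 9 \cdot 3 \cdot 4 = 9 \cdot 12 = 108$)
$\left(\left(5 - 4\right)^{2} + V\right) 97 = \left(\left(5 - 4\right)^{2} + 108\right) 97 = \left(1^{2} + 108\right) 97 = \left(1 + 108\right) 97 = 109 \cdot 97 = 10573$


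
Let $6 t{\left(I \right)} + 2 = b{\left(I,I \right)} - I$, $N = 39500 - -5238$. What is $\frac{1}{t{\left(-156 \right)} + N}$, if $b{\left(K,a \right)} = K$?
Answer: $\frac{3}{134213} \approx 2.2353 \cdot 10^{-5}$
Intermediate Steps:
$N = 44738$ ($N = 39500 + 5238 = 44738$)
$t{\left(I \right)} = - \frac{1}{3}$ ($t{\left(I \right)} = - \frac{1}{3} + \frac{I - I}{6} = - \frac{1}{3} + \frac{1}{6} \cdot 0 = - \frac{1}{3} + 0 = - \frac{1}{3}$)
$\frac{1}{t{\left(-156 \right)} + N} = \frac{1}{- \frac{1}{3} + 44738} = \frac{1}{\frac{134213}{3}} = \frac{3}{134213}$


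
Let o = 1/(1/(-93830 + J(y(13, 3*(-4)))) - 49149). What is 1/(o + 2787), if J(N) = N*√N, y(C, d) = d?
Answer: 59272037367670233599401/165191166937730647631337841 + 24*I*√3/165191166937730647631337841 ≈ 0.00035881 + 2.5164e-25*I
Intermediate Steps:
J(N) = N^(3/2)
o = 1/(-49149 + 1/(-93830 - 24*I*√3)) (o = 1/(1/(-93830 + (3*(-4))^(3/2)) - 49149) = 1/(1/(-93830 + (-12)^(3/2)) - 49149) = 1/(1/(-93830 - 24*I*√3) - 49149) = 1/(-49149 + 1/(-93830 - 24*I*√3)) ≈ -2.0346e-5 - 0.e-18*I)
1/(o + 2787) = 1/(2*(-12*√3 + 46915*I)/(-4611650671*I + 1179576*√3) + 2787) = 1/(2787 + 2*(-12*√3 + 46915*I)/(-4611650671*I + 1179576*√3))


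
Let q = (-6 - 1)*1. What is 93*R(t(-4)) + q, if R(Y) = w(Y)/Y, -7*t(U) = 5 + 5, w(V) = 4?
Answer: -1337/5 ≈ -267.40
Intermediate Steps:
t(U) = -10/7 (t(U) = -(5 + 5)/7 = -⅐*10 = -10/7)
R(Y) = 4/Y
q = -7 (q = -7*1 = -7)
93*R(t(-4)) + q = 93*(4/(-10/7)) - 7 = 93*(4*(-7/10)) - 7 = 93*(-14/5) - 7 = -1302/5 - 7 = -1337/5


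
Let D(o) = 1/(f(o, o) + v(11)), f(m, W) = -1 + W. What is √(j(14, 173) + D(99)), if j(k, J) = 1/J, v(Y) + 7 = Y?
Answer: 5*√194106/17646 ≈ 0.12484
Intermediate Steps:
v(Y) = -7 + Y
D(o) = 1/(3 + o) (D(o) = 1/((-1 + o) + (-7 + 11)) = 1/((-1 + o) + 4) = 1/(3 + o))
√(j(14, 173) + D(99)) = √(1/173 + 1/(3 + 99)) = √(1/173 + 1/102) = √(275/17646) = 5*√194106/17646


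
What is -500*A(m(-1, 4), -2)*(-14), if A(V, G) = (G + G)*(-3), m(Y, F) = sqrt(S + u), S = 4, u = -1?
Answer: 84000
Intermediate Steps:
m(Y, F) = sqrt(3) (m(Y, F) = sqrt(4 - 1) = sqrt(3))
A(V, G) = -6*G (A(V, G) = (2*G)*(-3) = -6*G)
-500*A(m(-1, 4), -2)*(-14) = -500*(-6*(-2))*(-14) = -6000*(-14) = -500*(-168) = 84000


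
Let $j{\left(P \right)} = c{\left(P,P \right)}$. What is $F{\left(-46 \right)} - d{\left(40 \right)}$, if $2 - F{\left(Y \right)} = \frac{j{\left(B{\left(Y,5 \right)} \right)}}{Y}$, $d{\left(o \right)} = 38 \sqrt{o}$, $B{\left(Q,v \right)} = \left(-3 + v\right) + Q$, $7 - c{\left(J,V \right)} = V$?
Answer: $\frac{143}{46} - 76 \sqrt{10} \approx -237.22$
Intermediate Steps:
$c{\left(J,V \right)} = 7 - V$
$B{\left(Q,v \right)} = -3 + Q + v$
$j{\left(P \right)} = 7 - P$
$F{\left(Y \right)} = 2 - \frac{5 - Y}{Y}$ ($F{\left(Y \right)} = 2 - \frac{7 - \left(-3 + Y + 5\right)}{Y} = 2 - \frac{7 - \left(2 + Y\right)}{Y} = 2 - \frac{5 - Y}{Y}$)
$F{\left(-46 \right)} - d{\left(40 \right)} = \left(3 - \frac{5}{-46}\right) - 38 \sqrt{40} = \left(3 - - \frac{5}{46}\right) - 38 \cdot 2 \sqrt{10} = \left(3 + \frac{5}{46}\right) - 76 \sqrt{10} = \frac{143}{46} - 76 \sqrt{10}$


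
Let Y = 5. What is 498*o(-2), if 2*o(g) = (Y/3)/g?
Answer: -415/2 ≈ -207.50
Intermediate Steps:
o(g) = 5/(6*g) (o(g) = ((5/3)/g)/2 = ((5*(⅓))/g)/2 = (5/(3*g))/2 = 5/(6*g))
498*o(-2) = 498*((⅚)/(-2)) = 498*((⅚)*(-½)) = 498*(-5/12) = -415/2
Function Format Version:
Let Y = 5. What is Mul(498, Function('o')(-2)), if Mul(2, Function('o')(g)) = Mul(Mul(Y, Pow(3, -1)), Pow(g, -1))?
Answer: Rational(-415, 2) ≈ -207.50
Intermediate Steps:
Function('o')(g) = Mul(Rational(5, 6), Pow(g, -1)) (Function('o')(g) = Mul(Rational(1, 2), Mul(Mul(5, Pow(3, -1)), Pow(g, -1))) = Mul(Rational(1, 2), Mul(Mul(5, Rational(1, 3)), Pow(g, -1))) = Mul(Rational(1, 2), Mul(Rational(5, 3), Pow(g, -1))) = Mul(Rational(5, 6), Pow(g, -1)))
Mul(498, Function('o')(-2)) = Mul(498, Mul(Rational(5, 6), Pow(-2, -1))) = Mul(498, Mul(Rational(5, 6), Rational(-1, 2))) = Mul(498, Rational(-5, 12)) = Rational(-415, 2)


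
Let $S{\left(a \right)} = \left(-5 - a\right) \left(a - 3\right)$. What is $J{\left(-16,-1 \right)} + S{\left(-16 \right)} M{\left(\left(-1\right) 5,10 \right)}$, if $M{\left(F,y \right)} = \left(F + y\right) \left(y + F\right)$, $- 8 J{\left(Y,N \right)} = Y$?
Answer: $-5223$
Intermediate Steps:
$J{\left(Y,N \right)} = - \frac{Y}{8}$
$S{\left(a \right)} = \left(-5 - a\right) \left(-3 + a\right)$
$M{\left(F,y \right)} = \left(F + y\right)^{2}$ ($M{\left(F,y \right)} = \left(F + y\right) \left(F + y\right) = \left(F + y\right)^{2}$)
$J{\left(-16,-1 \right)} + S{\left(-16 \right)} M{\left(\left(-1\right) 5,10 \right)} = \left(- \frac{1}{8}\right) \left(-16\right) + \left(15 - \left(-16\right)^{2} - -32\right) \left(\left(-1\right) 5 + 10\right)^{2} = 2 + \left(15 - 256 + 32\right) \left(-5 + 10\right)^{2} = 2 + \left(15 - 256 + 32\right) 5^{2} = 2 - 5225 = -5223$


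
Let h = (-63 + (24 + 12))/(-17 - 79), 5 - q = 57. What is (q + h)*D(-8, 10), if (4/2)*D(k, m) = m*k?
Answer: 8275/4 ≈ 2068.8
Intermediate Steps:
D(k, m) = k*m/2 (D(k, m) = (m*k)/2 = (k*m)/2 = k*m/2)
q = -52 (q = 5 - 1*57 = 5 - 57 = -52)
h = 9/32 (h = (-63 + 36)/(-96) = -27*(-1/96) = 9/32 ≈ 0.28125)
(q + h)*D(-8, 10) = (-52 + 9/32)*((½)*(-8)*10) = -1655/32*(-40) = 8275/4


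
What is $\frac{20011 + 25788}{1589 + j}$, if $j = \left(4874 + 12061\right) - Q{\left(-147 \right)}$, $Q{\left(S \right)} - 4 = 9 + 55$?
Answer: $\frac{45799}{18456} \approx 2.4815$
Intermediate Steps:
$Q{\left(S \right)} = 68$ ($Q{\left(S \right)} = 4 + \left(9 + 55\right) = 4 + 64 = 68$)
$j = 16867$ ($j = \left(4874 + 12061\right) - 68 = 16935 - 68 = 16867$)
$\frac{20011 + 25788}{1589 + j} = \frac{20011 + 25788}{1589 + 16867} = \frac{45799}{18456}$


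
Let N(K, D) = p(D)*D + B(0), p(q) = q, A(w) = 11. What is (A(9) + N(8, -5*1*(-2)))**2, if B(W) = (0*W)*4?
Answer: 12321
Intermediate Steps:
B(W) = 0 (B(W) = 0*4 = 0)
N(K, D) = D**2 (N(K, D) = D*D + 0 = D**2 + 0 = D**2)
(A(9) + N(8, -5*1*(-2)))**2 = (11 + (-5*1*(-2))**2)**2 = (11 + (-5*(-2))**2)**2 = (11 + 10**2)**2 = (11 + 100)**2 = 111**2 = 12321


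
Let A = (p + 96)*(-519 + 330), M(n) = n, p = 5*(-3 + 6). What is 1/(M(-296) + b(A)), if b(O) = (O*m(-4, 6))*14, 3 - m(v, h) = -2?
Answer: -1/1468826 ≈ -6.8082e-7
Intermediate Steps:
p = 15 (p = 5*3 = 15)
m(v, h) = 5 (m(v, h) = 3 - 1*(-2) = 3 + 2 = 5)
A = -20979 (A = (15 + 96)*(-519 + 330) = 111*(-189) = -20979)
b(O) = 70*O (b(O) = (O*5)*14 = (5*O)*14 = 70*O)
1/(M(-296) + b(A)) = 1/(-296 + 70*(-20979)) = 1/(-296 - 1468530) = 1/(-1468826) = -1/1468826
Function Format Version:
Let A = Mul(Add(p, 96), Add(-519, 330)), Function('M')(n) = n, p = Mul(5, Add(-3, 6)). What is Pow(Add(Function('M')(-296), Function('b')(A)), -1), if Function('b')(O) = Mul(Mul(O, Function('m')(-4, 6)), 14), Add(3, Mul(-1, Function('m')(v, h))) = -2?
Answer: Rational(-1, 1468826) ≈ -6.8082e-7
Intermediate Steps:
p = 15 (p = Mul(5, 3) = 15)
Function('m')(v, h) = 5 (Function('m')(v, h) = Add(3, Mul(-1, -2)) = Add(3, 2) = 5)
A = -20979 (A = Mul(Add(15, 96), Add(-519, 330)) = Mul(111, -189) = -20979)
Function('b')(O) = Mul(70, O) (Function('b')(O) = Mul(Mul(O, 5), 14) = Mul(Mul(5, O), 14) = Mul(70, O))
Pow(Add(Function('M')(-296), Function('b')(A)), -1) = Pow(Add(-296, Mul(70, -20979)), -1) = Pow(Add(-296, -1468530), -1) = Pow(-1468826, -1) = Rational(-1, 1468826)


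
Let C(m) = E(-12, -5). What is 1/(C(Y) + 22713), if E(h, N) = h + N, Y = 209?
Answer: 1/22696 ≈ 4.4061e-5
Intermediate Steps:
E(h, N) = N + h
C(m) = -17 (C(m) = -5 - 12 = -17)
1/(C(Y) + 22713) = 1/(-17 + 22713) = 1/22696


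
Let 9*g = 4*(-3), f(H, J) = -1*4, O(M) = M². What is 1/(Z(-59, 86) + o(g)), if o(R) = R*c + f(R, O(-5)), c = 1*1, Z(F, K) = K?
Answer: 3/242 ≈ 0.012397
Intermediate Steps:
f(H, J) = -4
c = 1
g = -4/3 (g = (4*(-3))/9 = (⅑)*(-12) = -4/3 ≈ -1.3333)
o(R) = -4 + R (o(R) = R*1 - 4 = R - 4 = -4 + R)
1/(Z(-59, 86) + o(g)) = 1/(86 + (-4 - 4/3)) = 1/(86 - 16/3) = 1/(242/3) = 3/242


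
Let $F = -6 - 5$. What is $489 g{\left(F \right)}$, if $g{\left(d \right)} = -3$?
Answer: $-1467$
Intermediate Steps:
$F = -11$
$489 g{\left(F \right)} = 489 \left(-3\right) = -1467$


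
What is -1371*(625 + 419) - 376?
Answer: -1431700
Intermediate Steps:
-1371*(625 + 419) - 376 = -1371*1044 - 376 = -1431324 - 376 = -1431700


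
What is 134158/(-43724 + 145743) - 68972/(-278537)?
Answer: 44404421314/28416066203 ≈ 1.5627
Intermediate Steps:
134158/(-43724 + 145743) - 68972/(-278537) = 134158/102019 - 68972*(-1/278537) = 134158*(1/102019) + 68972/278537 = 134158/102019 + 68972/278537 = 44404421314/28416066203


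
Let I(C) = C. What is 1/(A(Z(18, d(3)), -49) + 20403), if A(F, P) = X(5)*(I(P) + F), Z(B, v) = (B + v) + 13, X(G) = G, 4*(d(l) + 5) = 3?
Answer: 4/81167 ≈ 4.9281e-5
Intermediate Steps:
d(l) = -17/4 (d(l) = -5 + (1/4)*3 = -5 + 3/4 = -17/4)
Z(B, v) = 13 + B + v
A(F, P) = 5*F + 5*P (A(F, P) = 5*(P + F) = 5*(F + P) = 5*F + 5*P)
1/(A(Z(18, d(3)), -49) + 20403) = 1/((5*(13 + 18 - 17/4) + 5*(-49)) + 20403) = 1/((5*(107/4) - 245) + 20403) = 1/((535/4 - 245) + 20403) = 1/(-445/4 + 20403) = 1/(81167/4) = 4/81167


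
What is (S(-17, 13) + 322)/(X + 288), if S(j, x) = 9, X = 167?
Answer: 331/455 ≈ 0.72747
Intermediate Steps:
(S(-17, 13) + 322)/(X + 288) = (9 + 322)/(167 + 288) = 331/455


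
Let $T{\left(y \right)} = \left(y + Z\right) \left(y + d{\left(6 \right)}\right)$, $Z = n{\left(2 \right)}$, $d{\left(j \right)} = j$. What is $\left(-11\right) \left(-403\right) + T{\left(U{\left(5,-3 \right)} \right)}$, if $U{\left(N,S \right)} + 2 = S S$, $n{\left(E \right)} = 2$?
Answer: $4550$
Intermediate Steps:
$Z = 2$
$U{\left(N,S \right)} = -2 + S^{2}$ ($U{\left(N,S \right)} = -2 + S S = -2 + S^{2}$)
$T{\left(y \right)} = \left(2 + y\right) \left(6 + y\right)$ ($T{\left(y \right)} = \left(y + 2\right) \left(y + 6\right) = \left(2 + y\right) \left(6 + y\right)$)
$\left(-11\right) \left(-403\right) + T{\left(U{\left(5,-3 \right)} \right)} = \left(-11\right) \left(-403\right) + \left(12 + \left(-2 + \left(-3\right)^{2}\right)^{2} + 8 \left(-2 + \left(-3\right)^{2}\right)\right) = 4433 + \left(12 + \left(-2 + 9\right)^{2} + 8 \left(-2 + 9\right)\right) = 4433 + \left(12 + 7^{2} + 8 \cdot 7\right) = 4433 + \left(12 + 49 + 56\right) = 4433 + 117 = 4550$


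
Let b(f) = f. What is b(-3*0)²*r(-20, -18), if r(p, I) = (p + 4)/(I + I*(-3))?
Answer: 0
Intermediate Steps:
r(p, I) = -(4 + p)/(2*I) (r(p, I) = (4 + p)/(I - 3*I) = (4 + p)/((-2*I)) = (4 + p)*(-1/(2*I)) = -(4 + p)/(2*I))
b(-3*0)²*r(-20, -18) = (-3*0)²*((½)*(-4 - 1*(-20))/(-18)) = 0²*((½)*(-1/18)*(-4 + 20)) = 0*((½)*(-1/18)*16) = 0*(-4/9) = 0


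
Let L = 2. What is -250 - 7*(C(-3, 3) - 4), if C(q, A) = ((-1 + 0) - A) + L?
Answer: -208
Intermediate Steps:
C(q, A) = 1 - A (C(q, A) = ((-1 + 0) - A) + 2 = (-1 - A) + 2 = 1 - A)
-250 - 7*(C(-3, 3) - 4) = -250 - 7*((1 - 1*3) - 4) = -250 - 7*((1 - 3) - 4) = -250 - 7*(-2 - 4) = -250 - 7*(-6) = -250 + 42 = -208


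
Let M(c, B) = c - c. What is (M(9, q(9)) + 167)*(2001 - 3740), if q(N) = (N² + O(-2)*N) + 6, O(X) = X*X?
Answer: -290413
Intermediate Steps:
O(X) = X²
q(N) = 6 + N² + 4*N (q(N) = (N² + (-2)²*N) + 6 = (N² + 4*N) + 6 = 6 + N² + 4*N)
M(c, B) = 0
(M(9, q(9)) + 167)*(2001 - 3740) = (0 + 167)*(2001 - 3740) = 167*(-1739) = -290413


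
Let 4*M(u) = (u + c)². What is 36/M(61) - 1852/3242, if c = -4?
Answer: -308350/585181 ≈ -0.52693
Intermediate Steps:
M(u) = (-4 + u)²/4 (M(u) = (u - 4)²/4 = (-4 + u)²/4)
36/M(61) - 1852/3242 = 36/(((-4 + 61)²/4)) - 1852/3242 = 36/(((¼)*57²)) - 1852*1/3242 = 36/(((¼)*3249)) - 926/1621 = 36/(3249/4) - 926/1621 = 36*(4/3249) - 926/1621 = 16/361 - 926/1621 = -308350/585181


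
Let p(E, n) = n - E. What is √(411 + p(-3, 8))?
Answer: √422 ≈ 20.543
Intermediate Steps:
√(411 + p(-3, 8)) = √(411 + (8 - 1*(-3))) = √(411 + (8 + 3)) = √(411 + 11) = √422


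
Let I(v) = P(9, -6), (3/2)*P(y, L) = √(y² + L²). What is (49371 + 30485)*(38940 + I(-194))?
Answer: 3109592640 + 159712*√13 ≈ 3.1102e+9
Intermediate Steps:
P(y, L) = 2*√(L² + y²)/3 (P(y, L) = 2*√(y² + L²)/3 = 2*√(L² + y²)/3)
I(v) = 2*√13 (I(v) = 2*√((-6)² + 9²)/3 = 2*√(36 + 81)/3 = 2*√117/3 = 2*(3*√13)/3 = 2*√13)
(49371 + 30485)*(38940 + I(-194)) = (49371 + 30485)*(38940 + 2*√13) = 79856*(38940 + 2*√13) = 3109592640 + 159712*√13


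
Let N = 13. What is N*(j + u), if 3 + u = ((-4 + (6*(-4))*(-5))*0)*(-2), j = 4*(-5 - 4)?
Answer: -507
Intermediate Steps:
j = -36 (j = 4*(-9) = -36)
u = -3 (u = -3 + ((-4 + (6*(-4))*(-5))*0)*(-2) = -3 + ((-4 - 24*(-5))*0)*(-2) = -3 + ((-4 + 120)*0)*(-2) = -3 + (116*0)*(-2) = -3 + 0*(-2) = -3 + 0 = -3)
N*(j + u) = 13*(-36 - 3) = 13*(-39) = -507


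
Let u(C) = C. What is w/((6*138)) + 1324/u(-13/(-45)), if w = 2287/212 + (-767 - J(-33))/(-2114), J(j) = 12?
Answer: 3684866055763/804013392 ≈ 4583.1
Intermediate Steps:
w = 2499933/224084 (w = 2287/212 + (-767 - 1*12)/(-2114) = 2287*(1/212) + (-767 - 12)*(-1/2114) = 2287/212 - 779*(-1/2114) = 2287/212 + 779/2114 = 2499933/224084 ≈ 11.156)
w/((6*138)) + 1324/u(-13/(-45)) = 2499933/(224084*((6*138))) + 1324/((-13/(-45))) = (2499933/224084)/828 + 1324/((-13*(-1/45))) = (2499933/224084)*(1/828) + 1324/(13/45) = 833311/61847184 + 1324*(45/13) = 833311/61847184 + 59580/13 = 3684866055763/804013392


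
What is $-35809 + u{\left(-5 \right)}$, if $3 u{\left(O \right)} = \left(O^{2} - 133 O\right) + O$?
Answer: $- \frac{106742}{3} \approx -35581.0$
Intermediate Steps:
$u{\left(O \right)} = - 44 O + \frac{O^{2}}{3}$ ($u{\left(O \right)} = \frac{\left(O^{2} - 133 O\right) + O}{3} = \frac{O^{2} - 132 O}{3} = - 44 O + \frac{O^{2}}{3}$)
$-35809 + u{\left(-5 \right)} = -35809 + \frac{1}{3} \left(-5\right) \left(-132 - 5\right) = -35809 + \frac{1}{3} \left(-5\right) \left(-137\right) = -35809 + \frac{685}{3} = - \frac{106742}{3}$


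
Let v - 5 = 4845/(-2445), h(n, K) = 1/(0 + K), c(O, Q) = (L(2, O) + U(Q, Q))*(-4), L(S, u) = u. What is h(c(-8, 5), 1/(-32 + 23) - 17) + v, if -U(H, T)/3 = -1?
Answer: 74301/25102 ≈ 2.9600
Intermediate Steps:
U(H, T) = 3 (U(H, T) = -3*(-1) = 3)
c(O, Q) = -12 - 4*O (c(O, Q) = (O + 3)*(-4) = (3 + O)*(-4) = -12 - 4*O)
h(n, K) = 1/K
v = 492/163 (v = 5 + 4845/(-2445) = 5 + 4845*(-1/2445) = 5 - 323/163 = 492/163 ≈ 3.0184)
h(c(-8, 5), 1/(-32 + 23) - 17) + v = 1/(1/(-32 + 23) - 17) + 492/163 = 1/(1/(-9) - 17) + 492/163 = 1/(-1/9 - 17) + 492/163 = 1/(-154/9) + 492/163 = -9/154 + 492/163 = 74301/25102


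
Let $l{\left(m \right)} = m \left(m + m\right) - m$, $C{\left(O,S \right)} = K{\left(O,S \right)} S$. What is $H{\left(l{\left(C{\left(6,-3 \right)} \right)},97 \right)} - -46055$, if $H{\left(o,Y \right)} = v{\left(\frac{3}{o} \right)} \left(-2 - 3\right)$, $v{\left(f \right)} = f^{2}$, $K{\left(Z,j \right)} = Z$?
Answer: $\frac{2269774615}{49284} \approx 46055.0$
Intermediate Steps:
$C{\left(O,S \right)} = O S$
$l{\left(m \right)} = - m + 2 m^{2}$ ($l{\left(m \right)} = m 2 m - m = 2 m^{2} - m = - m + 2 m^{2}$)
$H{\left(o,Y \right)} = - \frac{45}{o^{2}}$ ($H{\left(o,Y \right)} = \left(\frac{3}{o}\right)^{2} \left(-2 - 3\right) = \frac{9}{o^{2}} \left(-5\right) = - \frac{45}{o^{2}}$)
$H{\left(l{\left(C{\left(6,-3 \right)} \right)},97 \right)} - -46055 = - \frac{45}{324 \left(-1 + 2 \cdot 6 \left(-3\right)\right)^{2}} - -46055 = - \frac{45}{324 \left(-1 + 2 \left(-18\right)\right)^{2}} + 46055 = - \frac{45}{324 \left(-1 - 36\right)^{2}} + 46055 = - \frac{45}{443556} + 46055 = \left(-45\right) \frac{1}{443556} + 46055 = - \frac{5}{49284} + 46055 = \frac{2269774615}{49284}$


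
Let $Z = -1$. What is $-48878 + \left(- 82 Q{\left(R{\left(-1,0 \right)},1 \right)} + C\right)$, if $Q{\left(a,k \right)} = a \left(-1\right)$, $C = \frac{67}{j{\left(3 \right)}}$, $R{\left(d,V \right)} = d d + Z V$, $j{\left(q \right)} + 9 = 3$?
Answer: $- \frac{292843}{6} \approx -48807.0$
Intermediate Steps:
$j{\left(q \right)} = -6$ ($j{\left(q \right)} = -9 + 3 = -6$)
$R{\left(d,V \right)} = d^{2} - V$ ($R{\left(d,V \right)} = d d - V = d^{2} - V$)
$C = - \frac{67}{6}$ ($C = \frac{67}{-6} = 67 \left(- \frac{1}{6}\right) = - \frac{67}{6} \approx -11.167$)
$Q{\left(a,k \right)} = - a$
$-48878 + \left(- 82 Q{\left(R{\left(-1,0 \right)},1 \right)} + C\right) = -48878 - \left(\frac{67}{6} + 82 \left(- (\left(-1\right)^{2} - 0)\right)\right) = -48878 - \left(\frac{67}{6} + 82 \left(- (1 + 0)\right)\right) = -48878 - \left(\frac{67}{6} + 82 \left(\left(-1\right) 1\right)\right) = -48878 - - \frac{425}{6} = -48878 + \left(82 - \frac{67}{6}\right) = -48878 + \frac{425}{6} = - \frac{292843}{6}$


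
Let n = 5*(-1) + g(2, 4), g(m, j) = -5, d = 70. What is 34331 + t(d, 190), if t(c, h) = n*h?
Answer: 32431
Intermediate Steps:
n = -10 (n = 5*(-1) - 5 = -5 - 5 = -10)
t(c, h) = -10*h
34331 + t(d, 190) = 34331 - 10*190 = 34331 - 1900 = 32431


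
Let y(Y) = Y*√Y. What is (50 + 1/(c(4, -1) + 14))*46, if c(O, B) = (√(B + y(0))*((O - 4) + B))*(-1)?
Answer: 453744/197 - 46*I/197 ≈ 2303.3 - 0.2335*I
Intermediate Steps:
y(Y) = Y^(3/2)
c(O, B) = -√B*(-4 + B + O) (c(O, B) = (√(B + 0^(3/2))*((O - 4) + B))*(-1) = (√(B + 0)*((-4 + O) + B))*(-1) = (√B*(-4 + B + O))*(-1) = -√B*(-4 + B + O))
(50 + 1/(c(4, -1) + 14))*46 = (50 + 1/(√(-1)*(4 - 1*(-1) - 1*4) + 14))*46 = (50 + 1/(I*(4 + 1 - 4) + 14))*46 = (50 + 1/(I*1 + 14))*46 = (50 + 1/(I + 14))*46 = (50 + 1/(14 + I))*46 = (50 + (14 - I)/197)*46 = 2300 + 46*(14 - I)/197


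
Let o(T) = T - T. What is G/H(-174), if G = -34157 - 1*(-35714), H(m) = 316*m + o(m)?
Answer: -519/18328 ≈ -0.028317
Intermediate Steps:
o(T) = 0
H(m) = 316*m (H(m) = 316*m + 0 = 316*m)
G = 1557 (G = -34157 + 35714 = 1557)
G/H(-174) = 1557/((316*(-174))) = 1557/(-54984) = 1557*(-1/54984) = -519/18328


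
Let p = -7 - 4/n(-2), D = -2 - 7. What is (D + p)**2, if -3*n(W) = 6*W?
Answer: 289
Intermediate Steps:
D = -9
n(W) = -2*W
p = -8 (p = -7 - 4/((-2*(-2))) = -7 - 4/4 = -7 - 1*1 = -7 - 1 = -8)
(D + p)**2 = (-9 - 8)**2 = (-17)**2 = 289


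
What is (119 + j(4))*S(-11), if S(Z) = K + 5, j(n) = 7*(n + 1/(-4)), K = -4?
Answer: 581/4 ≈ 145.25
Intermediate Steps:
j(n) = -7/4 + 7*n (j(n) = 7*(n - 1/4) = 7*(-1/4 + n) = -7/4 + 7*n)
S(Z) = 1 (S(Z) = -4 + 5 = 1)
(119 + j(4))*S(-11) = (119 + (-7/4 + 7*4))*1 = (119 + (-7/4 + 28))*1 = (119 + 105/4)*1 = (581/4)*1 = 581/4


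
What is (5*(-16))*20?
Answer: -1600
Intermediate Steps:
(5*(-16))*20 = -80*20 = -1600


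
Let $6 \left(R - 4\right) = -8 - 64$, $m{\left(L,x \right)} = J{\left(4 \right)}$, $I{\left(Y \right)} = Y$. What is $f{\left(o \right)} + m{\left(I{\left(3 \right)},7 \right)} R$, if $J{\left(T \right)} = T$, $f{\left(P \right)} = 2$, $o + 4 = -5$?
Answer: $-30$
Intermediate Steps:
$o = -9$ ($o = -4 - 5 = -9$)
$m{\left(L,x \right)} = 4$
$R = -8$ ($R = 4 + \frac{-8 - 64}{6} = 4 + \frac{1}{6} \left(-72\right) = 4 - 12 = -8$)
$f{\left(o \right)} + m{\left(I{\left(3 \right)},7 \right)} R = 2 + 4 \left(-8\right) = 2 - 32 = -30$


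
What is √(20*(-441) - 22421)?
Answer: I*√31241 ≈ 176.75*I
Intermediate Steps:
√(20*(-441) - 22421) = √(-8820 - 22421) = √(-31241) = I*√31241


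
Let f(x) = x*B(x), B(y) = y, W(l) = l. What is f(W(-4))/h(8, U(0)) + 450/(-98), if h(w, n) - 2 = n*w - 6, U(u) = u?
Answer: -421/49 ≈ -8.5918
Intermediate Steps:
h(w, n) = -4 + n*w (h(w, n) = 2 + (n*w - 6) = 2 + (-6 + n*w) = -4 + n*w)
f(x) = x**2 (f(x) = x*x = x**2)
f(W(-4))/h(8, U(0)) + 450/(-98) = (-4)**2/(-4 + 0*8) + 450/(-98) = 16/(-4 + 0) + 450*(-1/98) = 16/(-4) - 225/49 = 16*(-1/4) - 225/49 = -4 - 225/49 = -421/49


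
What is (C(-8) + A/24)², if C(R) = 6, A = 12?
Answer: 169/4 ≈ 42.250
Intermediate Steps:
(C(-8) + A/24)² = (6 + 12/24)² = (6 + 12*(1/24))² = (6 + ½)² = (13/2)² = 169/4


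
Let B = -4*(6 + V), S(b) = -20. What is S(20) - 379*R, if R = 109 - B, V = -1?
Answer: -48911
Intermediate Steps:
B = -20 (B = -4*(6 - 1) = -4*5 = -20)
R = 129 (R = 109 - 1*(-20) = 109 + 20 = 129)
S(20) - 379*R = -20 - 379*129 = -20 - 48891 = -48911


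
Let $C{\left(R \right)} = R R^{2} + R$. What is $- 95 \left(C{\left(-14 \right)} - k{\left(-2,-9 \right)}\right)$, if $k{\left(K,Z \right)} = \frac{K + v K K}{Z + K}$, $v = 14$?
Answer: $\frac{2876980}{11} \approx 2.6154 \cdot 10^{5}$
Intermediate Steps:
$C{\left(R \right)} = R + R^{3}$ ($C{\left(R \right)} = R^{3} + R = R + R^{3}$)
$k{\left(K,Z \right)} = \frac{K + 14 K^{2}}{K + Z}$ ($k{\left(K,Z \right)} = \frac{K + 14 K K}{Z + K} = \frac{K + 14 K^{2}}{K + Z}$)
$- 95 \left(C{\left(-14 \right)} - k{\left(-2,-9 \right)}\right) = - 95 \left(\left(-14 + \left(-14\right)^{3}\right) - - \frac{2 \left(1 + 14 \left(-2\right)\right)}{-2 - 9}\right) = - 95 \left(\left(-14 - 2744\right) - - \frac{2 \left(1 - 28\right)}{-11}\right) = - 95 \left(-2758 - \left(-2\right) \left(- \frac{1}{11}\right) \left(-27\right)\right) = - 95 \left(-2758 - - \frac{54}{11}\right) = - 95 \left(-2758 + \frac{54}{11}\right) = \left(-95\right) \left(- \frac{30284}{11}\right) = \frac{2876980}{11}$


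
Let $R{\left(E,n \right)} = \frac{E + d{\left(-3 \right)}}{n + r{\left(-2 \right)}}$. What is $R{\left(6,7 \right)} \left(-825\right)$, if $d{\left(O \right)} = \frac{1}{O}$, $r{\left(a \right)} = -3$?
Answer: $- \frac{4675}{4} \approx -1168.8$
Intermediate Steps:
$R{\left(E,n \right)} = \frac{- \frac{1}{3} + E}{-3 + n}$ ($R{\left(E,n \right)} = \frac{E + \frac{1}{-3}}{n - 3} = \frac{E - \frac{1}{3}}{-3 + n} = \frac{- \frac{1}{3} + E}{-3 + n}$)
$R{\left(6,7 \right)} \left(-825\right) = \frac{- \frac{1}{3} + 6}{-3 + 7} \left(-825\right) = \frac{1}{4} \cdot \frac{17}{3} \left(-825\right) = \frac{17}{12} \left(-825\right) = - \frac{4675}{4}$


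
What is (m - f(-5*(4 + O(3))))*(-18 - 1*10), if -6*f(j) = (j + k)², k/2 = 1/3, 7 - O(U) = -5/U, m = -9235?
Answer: 6486844/27 ≈ 2.4025e+5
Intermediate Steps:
O(U) = 7 + 5/U (O(U) = 7 - (-5)/U = 7 + 5/U)
k = ⅔ (k = 2/3 = 2*(⅓) = ⅔ ≈ 0.66667)
f(j) = -(⅔ + j)²/6 (f(j) = -(j + ⅔)²/6 = -(⅔ + j)²/6)
(m - f(-5*(4 + O(3))))*(-18 - 1*10) = (-9235 - (-1)*(2 + 3*(-5*(4 + (7 + 5/3))))²/54)*(-18 - 1*10) = (-9235 - (-1)*(2 + 3*(-5*(4 + (7 + 5*(⅓)))))²/54)*(-18 - 10) = (-9235 - (-1)*(2 + 3*(-5*(4 + (7 + 5/3))))²/54)*(-28) = (-9235 - (-1)*(2 + 3*(-5*(4 + 26/3)))²/54)*(-28) = (-9235 - (-1)*(2 + 3*(-5*38/3))²/54)*(-28) = (-9235 - (-1)*(2 + 3*(-190/3))²/54)*(-28) = (-9235 - (-1)*(2 - 190)²/54)*(-28) = (-9235 - (-1)*(-188)²/54)*(-28) = (-9235 - (-1)*35344/54)*(-28) = (-9235 - 1*(-17672/27))*(-28) = (-9235 + 17672/27)*(-28) = -231673/27*(-28) = 6486844/27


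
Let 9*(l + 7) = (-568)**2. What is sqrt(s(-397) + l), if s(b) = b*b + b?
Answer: sqrt(1737469)/3 ≈ 439.38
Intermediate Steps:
s(b) = b + b**2 (s(b) = b**2 + b = b + b**2)
l = 322561/9 (l = -7 + (1/9)*(-568)**2 = -7 + (1/9)*322624 = -7 + 322624/9 = 322561/9 ≈ 35840.)
sqrt(s(-397) + l) = sqrt(-397*(1 - 397) + 322561/9) = sqrt(-397*(-396) + 322561/9) = sqrt(157212 + 322561/9) = sqrt(1737469/9) = sqrt(1737469)/3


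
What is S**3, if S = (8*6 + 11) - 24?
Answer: 42875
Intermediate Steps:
S = 35 (S = (48 + 11) - 24 = 59 - 24 = 35)
S**3 = 35**3 = 42875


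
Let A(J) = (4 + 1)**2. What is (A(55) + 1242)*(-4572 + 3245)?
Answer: -1681309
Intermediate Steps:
A(J) = 25 (A(J) = 5**2 = 25)
(A(55) + 1242)*(-4572 + 3245) = (25 + 1242)*(-4572 + 3245) = 1267*(-1327) = -1681309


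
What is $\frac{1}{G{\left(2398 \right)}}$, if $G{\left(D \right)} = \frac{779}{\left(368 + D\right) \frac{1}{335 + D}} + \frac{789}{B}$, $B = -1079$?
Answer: $\frac{994838}{765005393} \approx 0.0013004$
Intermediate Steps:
$G{\left(D \right)} = - \frac{789}{1079} + \frac{779 \left(335 + D\right)}{368 + D}$ ($G{\left(D \right)} = \frac{779}{\left(368 + D\right) \frac{1}{335 + D}} + \frac{789}{-1079} = \frac{779}{\frac{1}{335 + D} \left(368 + D\right)} + 789 \left(- \frac{1}{1079}\right) = 779 \frac{335 + D}{368 + D} - \frac{789}{1079} = \frac{779 \left(335 + D\right)}{368 + D} - \frac{789}{1079} = - \frac{789}{1079} + \frac{779 \left(335 + D\right)}{368 + D}$)
$\frac{1}{G{\left(2398 \right)}} = \frac{1}{\frac{1}{1079} \frac{1}{368 + 2398} \left(281290883 + 839752 \cdot 2398\right)} = \frac{1}{\frac{1}{1079} \cdot \frac{1}{2766} \left(281290883 + 2013725296\right)} = \frac{1}{\frac{1}{1079} \cdot \frac{1}{2766} \cdot 2295016179} = \frac{1}{\frac{765005393}{994838}} = \frac{994838}{765005393}$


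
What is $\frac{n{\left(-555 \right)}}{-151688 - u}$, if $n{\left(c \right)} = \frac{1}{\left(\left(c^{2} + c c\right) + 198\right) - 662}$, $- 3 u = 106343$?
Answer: $- \frac{3}{214667765506} \approx -1.3975 \cdot 10^{-11}$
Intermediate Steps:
$u = - \frac{106343}{3}$ ($u = \left(- \frac{1}{3}\right) 106343 = - \frac{106343}{3} \approx -35448.0$)
$n{\left(c \right)} = \frac{1}{-464 + 2 c^{2}}$ ($n{\left(c \right)} = \frac{1}{\left(\left(c^{2} + c^{2}\right) + 198\right) - 662} = \frac{1}{\left(2 c^{2} + 198\right) - 662} = \frac{1}{\left(198 + 2 c^{2}\right) - 662} = \frac{1}{-464 + 2 c^{2}}$)
$\frac{n{\left(-555 \right)}}{-151688 - u} = \frac{\frac{1}{2} \frac{1}{-232 + \left(-555\right)^{2}}}{-151688 - - \frac{106343}{3}} = \frac{\frac{1}{2} \frac{1}{-232 + 308025}}{-151688 + \frac{106343}{3}} = \frac{\frac{1}{2} \cdot \frac{1}{307793}}{- \frac{348721}{3}} = \frac{1}{2} \cdot \frac{1}{307793} \left(- \frac{3}{348721}\right) = \frac{1}{615586} \left(- \frac{3}{348721}\right) = - \frac{3}{214667765506}$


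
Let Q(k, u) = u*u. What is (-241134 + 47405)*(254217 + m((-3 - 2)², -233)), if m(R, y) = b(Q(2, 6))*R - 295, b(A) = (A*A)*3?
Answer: -68022513938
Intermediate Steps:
Q(k, u) = u²
b(A) = 3*A² (b(A) = A²*3 = 3*A²)
m(R, y) = -295 + 3888*R (m(R, y) = (3*(6²)²)*R - 295 = (3*36²)*R - 295 = (3*1296)*R - 295 = 3888*R - 295 = -295 + 3888*R)
(-241134 + 47405)*(254217 + m((-3 - 2)², -233)) = (-241134 + 47405)*(254217 + (-295 + 3888*(-3 - 2)²)) = -193729*(254217 + (-295 + 3888*(-5)²)) = -193729*(254217 + (-295 + 3888*25)) = -193729*(254217 + (-295 + 97200)) = -193729*(254217 + 96905) = -193729*351122 = -68022513938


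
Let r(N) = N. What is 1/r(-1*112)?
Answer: -1/112 ≈ -0.0089286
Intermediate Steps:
1/r(-1*112) = 1/(-1*112) = 1/(-112) = -1/112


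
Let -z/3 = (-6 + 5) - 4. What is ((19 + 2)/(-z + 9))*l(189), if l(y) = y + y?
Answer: -1323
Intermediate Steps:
z = 15 (z = -3*((-6 + 5) - 4) = -3*(-1 - 4) = -3*(-5) = 15)
l(y) = 2*y
((19 + 2)/(-z + 9))*l(189) = ((19 + 2)/(-1*15 + 9))*(2*189) = (21/(-15 + 9))*378 = (21/(-6))*378 = (21*(-⅙))*378 = -7/2*378 = -1323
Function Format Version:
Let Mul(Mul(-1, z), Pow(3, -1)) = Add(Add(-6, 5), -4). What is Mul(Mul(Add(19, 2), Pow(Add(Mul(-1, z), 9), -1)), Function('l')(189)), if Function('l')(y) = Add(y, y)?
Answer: -1323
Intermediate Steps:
z = 15 (z = Mul(-3, Add(Add(-6, 5), -4)) = Mul(-3, Add(-1, -4)) = Mul(-3, -5) = 15)
Function('l')(y) = Mul(2, y)
Mul(Mul(Add(19, 2), Pow(Add(Mul(-1, z), 9), -1)), Function('l')(189)) = Mul(Mul(Add(19, 2), Pow(Add(Mul(-1, 15), 9), -1)), Mul(2, 189)) = Mul(Mul(21, Pow(Add(-15, 9), -1)), 378) = Mul(Mul(21, Pow(-6, -1)), 378) = Mul(Mul(21, Rational(-1, 6)), 378) = Mul(Rational(-7, 2), 378) = -1323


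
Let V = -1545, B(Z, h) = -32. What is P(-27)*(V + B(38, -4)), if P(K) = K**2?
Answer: -1149633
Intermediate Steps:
P(-27)*(V + B(38, -4)) = (-27)**2*(-1545 - 32) = 729*(-1577) = -1149633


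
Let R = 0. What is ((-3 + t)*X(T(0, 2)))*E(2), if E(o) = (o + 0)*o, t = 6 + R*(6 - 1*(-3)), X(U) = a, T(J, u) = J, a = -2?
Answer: -24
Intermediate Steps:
X(U) = -2
t = 6 (t = 6 + 0*(6 - 1*(-3)) = 6 + 0*(6 + 3) = 6 + 0*9 = 6 + 0 = 6)
E(o) = o² (E(o) = o*o = o²)
((-3 + t)*X(T(0, 2)))*E(2) = ((-3 + 6)*(-2))*2² = (3*(-2))*4 = -6*4 = -24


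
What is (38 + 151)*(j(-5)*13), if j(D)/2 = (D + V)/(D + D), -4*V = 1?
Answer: 51597/20 ≈ 2579.9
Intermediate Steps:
V = -¼ (V = -¼*1 = -¼ ≈ -0.25000)
j(D) = (-¼ + D)/D (j(D) = 2*((D - ¼)/(D + D)) = 2*((-¼ + D)/((2*D))) = 2*((-¼ + D)*(1/(2*D))) = 2*((-¼ + D)/(2*D)) = (-¼ + D)/D)
(38 + 151)*(j(-5)*13) = (38 + 151)*(((-¼ - 5)/(-5))*13) = 189*(-⅕*(-21/4)*13) = 189*((21/20)*13) = 189*(273/20) = 51597/20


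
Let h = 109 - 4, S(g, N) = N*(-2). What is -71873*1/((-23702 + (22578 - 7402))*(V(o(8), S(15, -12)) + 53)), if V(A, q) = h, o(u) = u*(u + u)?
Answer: 71873/1347108 ≈ 0.053354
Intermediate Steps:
S(g, N) = -2*N
o(u) = 2*u² (o(u) = u*(2*u) = 2*u²)
h = 105
V(A, q) = 105
-71873*1/((-23702 + (22578 - 7402))*(V(o(8), S(15, -12)) + 53)) = -71873*1/((-23702 + (22578 - 7402))*(105 + 53)) = -71873*1/(158*(-23702 + 15176)) = -71873/((-8526*158)) = -71873/(-1347108) = -71873*(-1/1347108) = 71873/1347108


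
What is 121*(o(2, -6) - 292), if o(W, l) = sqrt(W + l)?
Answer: -35332 + 242*I ≈ -35332.0 + 242.0*I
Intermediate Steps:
121*(o(2, -6) - 292) = 121*(sqrt(2 - 6) - 292) = 121*(sqrt(-4) - 292) = 121*(2*I - 292) = 121*(-292 + 2*I) = -35332 + 242*I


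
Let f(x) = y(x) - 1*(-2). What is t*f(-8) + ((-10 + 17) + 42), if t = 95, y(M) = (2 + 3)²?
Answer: 2614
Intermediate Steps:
y(M) = 25 (y(M) = 5² = 25)
f(x) = 27 (f(x) = 25 - 1*(-2) = 25 + 2 = 27)
t*f(-8) + ((-10 + 17) + 42) = 95*27 + ((-10 + 17) + 42) = 2565 + (7 + 42) = 2565 + 49 = 2614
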